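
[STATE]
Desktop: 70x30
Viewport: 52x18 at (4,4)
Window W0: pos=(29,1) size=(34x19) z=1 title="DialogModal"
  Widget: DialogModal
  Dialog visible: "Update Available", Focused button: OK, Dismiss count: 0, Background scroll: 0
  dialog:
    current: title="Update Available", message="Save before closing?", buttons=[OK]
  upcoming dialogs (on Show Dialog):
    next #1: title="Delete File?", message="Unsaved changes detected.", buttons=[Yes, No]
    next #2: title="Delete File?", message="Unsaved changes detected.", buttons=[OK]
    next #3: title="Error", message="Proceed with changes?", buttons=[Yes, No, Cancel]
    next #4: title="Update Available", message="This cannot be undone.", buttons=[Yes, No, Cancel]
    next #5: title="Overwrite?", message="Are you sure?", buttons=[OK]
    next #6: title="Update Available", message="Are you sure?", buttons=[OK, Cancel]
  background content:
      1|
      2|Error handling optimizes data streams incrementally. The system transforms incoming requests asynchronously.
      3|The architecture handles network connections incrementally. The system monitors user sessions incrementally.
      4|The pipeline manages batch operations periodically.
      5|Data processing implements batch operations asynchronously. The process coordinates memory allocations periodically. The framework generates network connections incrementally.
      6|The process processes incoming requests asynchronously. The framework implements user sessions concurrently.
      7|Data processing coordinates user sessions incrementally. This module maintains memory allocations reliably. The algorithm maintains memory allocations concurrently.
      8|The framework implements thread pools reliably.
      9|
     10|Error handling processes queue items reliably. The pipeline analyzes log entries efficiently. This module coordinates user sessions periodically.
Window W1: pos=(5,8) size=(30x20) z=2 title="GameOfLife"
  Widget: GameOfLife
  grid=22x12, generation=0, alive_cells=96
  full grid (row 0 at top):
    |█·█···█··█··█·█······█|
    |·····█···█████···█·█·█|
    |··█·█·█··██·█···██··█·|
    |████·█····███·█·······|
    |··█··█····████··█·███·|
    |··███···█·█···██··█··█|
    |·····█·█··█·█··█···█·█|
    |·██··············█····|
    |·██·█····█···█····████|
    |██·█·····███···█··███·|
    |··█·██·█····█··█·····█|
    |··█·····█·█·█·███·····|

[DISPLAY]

                         ┃                          
                         ┃Error handling optimizes d
                         ┃The architecture handles n
                         ┃The pipeline manages batch
 ┏━━━━━━━━━━━━━━━━━━━━━━━━━━━━┓processing implements
 ┃ GameOfLife                 ┃─────────────────────
 ┠────────────────────────────┨   Update Available  
 ┃Gen: 0                      ┃ Save before closing?
 ┃█·█···█··█··█·█······█      ┃         [OK]        
 ┃·····█···█████···█·█·█      ┃─────────────────────
 ┃··█·█·█··██·█···██··█·      ┃                     
 ┃████·█····███·█·······      ┃                     
 ┃··█··█····████··█·███·      ┃                     
 ┃··███···█·█···██··█··█      ┃                     
 ┃·····█·█··█·█··█···█·█      ┃                     
 ┃·██··············█····      ┃━━━━━━━━━━━━━━━━━━━━━
 ┃·██·█····█···█····████      ┃                     
 ┃██·█·····███···█··███·      ┃                     


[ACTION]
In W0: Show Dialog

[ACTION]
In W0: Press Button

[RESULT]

                         ┃                          
                         ┃Error handling optimizes d
                         ┃The architecture handles n
                         ┃The pipeline manages batch
 ┏━━━━━━━━━━━━━━━━━━━━━━━━━━━━┓processing implements
 ┃ GameOfLife                 ┃rocess processes inco
 ┠────────────────────────────┨processing coordinate
 ┃Gen: 0                      ┃ramework implements t
 ┃█·█···█··█··█·█······█      ┃                     
 ┃·····█···█████···█·█·█      ┃ handling processes q
 ┃··█·█·█··██·█···██··█·      ┃                     
 ┃████·█····███·█·······      ┃                     
 ┃··█··█····████··█·███·      ┃                     
 ┃··███···█·█···██··█··█      ┃                     
 ┃·····█·█··█·█··█···█·█      ┃                     
 ┃·██··············█····      ┃━━━━━━━━━━━━━━━━━━━━━
 ┃·██·█····█···█····████      ┃                     
 ┃██·█·····███···█··███·      ┃                     


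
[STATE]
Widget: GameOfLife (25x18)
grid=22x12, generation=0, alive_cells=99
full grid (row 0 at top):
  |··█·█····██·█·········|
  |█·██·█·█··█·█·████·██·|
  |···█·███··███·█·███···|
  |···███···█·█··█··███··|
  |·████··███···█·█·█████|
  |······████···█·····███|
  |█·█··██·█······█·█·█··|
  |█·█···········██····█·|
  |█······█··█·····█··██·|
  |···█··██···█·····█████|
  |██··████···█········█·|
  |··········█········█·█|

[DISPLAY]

Gen: 0                   
··█·█····██·█·········   
█·██·█·█··█·█·████·██·   
···█·███··███·█·███···   
···███···█·█··█··███··   
·████··███···█·█·█████   
······████···█·····███   
█·█··██·█······█·█·█··   
█·█···········██····█·   
█······█··█·····█··██·   
···█··██···█·····█████   
██··████···█········█·   
··········█········█·█   
                         
                         
                         
                         
                         


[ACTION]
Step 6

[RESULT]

Gen: 6                   
·······█··············   
······█···············   
·····███··············   
·····██···············   
·······█········█·····   
·····█·········█·██·█·   
····█··█·······█··████   
···███·█·······████··█   
···█·█·█··█···········   
████·······█··········   
··█········█··········   
····█····██···········   
                         
                         
                         
                         
                         


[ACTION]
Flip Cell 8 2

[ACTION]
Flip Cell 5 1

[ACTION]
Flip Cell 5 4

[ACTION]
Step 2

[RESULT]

Gen: 8                   
······················   
······················   
······█···············   
······················   
····█·█·········███···   
····██········██·██·██   
····█··█······█····█·█   
······█·······█···█···   
····███········█··█···   
··········██··········   
···········█··········   
······················   
                         
                         
                         
                         
                         


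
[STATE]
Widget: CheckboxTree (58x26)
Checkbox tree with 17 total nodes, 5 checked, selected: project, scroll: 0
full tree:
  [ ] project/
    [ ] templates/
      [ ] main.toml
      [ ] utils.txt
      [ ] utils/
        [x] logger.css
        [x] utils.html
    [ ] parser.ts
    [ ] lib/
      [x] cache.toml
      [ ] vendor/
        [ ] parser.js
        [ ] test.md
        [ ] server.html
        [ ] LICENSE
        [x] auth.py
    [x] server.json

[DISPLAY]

>[-] project/                                             
   [-] templates/                                         
     [ ] main.toml                                        
     [ ] utils.txt                                        
     [x] utils/                                           
       [x] logger.css                                     
       [x] utils.html                                     
   [ ] parser.ts                                          
   [-] lib/                                               
     [x] cache.toml                                       
     [-] vendor/                                          
       [ ] parser.js                                      
       [ ] test.md                                        
       [ ] server.html                                    
       [ ] LICENSE                                        
       [x] auth.py                                        
   [x] server.json                                        
                                                          
                                                          
                                                          
                                                          
                                                          
                                                          
                                                          
                                                          
                                                          


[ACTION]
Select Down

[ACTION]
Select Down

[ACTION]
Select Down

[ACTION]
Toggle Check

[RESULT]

 [-] project/                                             
   [-] templates/                                         
     [ ] main.toml                                        
>    [x] utils.txt                                        
     [x] utils/                                           
       [x] logger.css                                     
       [x] utils.html                                     
   [ ] parser.ts                                          
   [-] lib/                                               
     [x] cache.toml                                       
     [-] vendor/                                          
       [ ] parser.js                                      
       [ ] test.md                                        
       [ ] server.html                                    
       [ ] LICENSE                                        
       [x] auth.py                                        
   [x] server.json                                        
                                                          
                                                          
                                                          
                                                          
                                                          
                                                          
                                                          
                                                          
                                                          


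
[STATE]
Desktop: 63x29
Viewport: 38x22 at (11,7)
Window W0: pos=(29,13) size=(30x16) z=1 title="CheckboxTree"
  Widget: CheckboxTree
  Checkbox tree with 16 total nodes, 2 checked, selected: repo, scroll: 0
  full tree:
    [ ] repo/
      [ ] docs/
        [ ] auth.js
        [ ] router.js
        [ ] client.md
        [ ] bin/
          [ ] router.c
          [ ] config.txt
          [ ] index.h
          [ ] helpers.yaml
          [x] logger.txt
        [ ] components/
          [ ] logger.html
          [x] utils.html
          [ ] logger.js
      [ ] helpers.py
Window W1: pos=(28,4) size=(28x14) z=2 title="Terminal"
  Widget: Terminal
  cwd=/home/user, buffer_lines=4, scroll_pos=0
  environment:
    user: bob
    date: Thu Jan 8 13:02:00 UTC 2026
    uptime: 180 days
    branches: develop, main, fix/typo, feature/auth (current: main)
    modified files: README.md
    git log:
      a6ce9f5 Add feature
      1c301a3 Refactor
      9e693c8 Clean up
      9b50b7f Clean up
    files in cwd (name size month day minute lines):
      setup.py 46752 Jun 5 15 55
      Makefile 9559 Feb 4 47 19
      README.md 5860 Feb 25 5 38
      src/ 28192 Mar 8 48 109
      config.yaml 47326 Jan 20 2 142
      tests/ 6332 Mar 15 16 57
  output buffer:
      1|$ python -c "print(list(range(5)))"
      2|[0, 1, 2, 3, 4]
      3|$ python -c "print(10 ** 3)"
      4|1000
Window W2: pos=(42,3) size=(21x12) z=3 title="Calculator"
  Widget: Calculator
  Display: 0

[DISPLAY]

                 ┃$ python -c "┃┌───┬─
                 ┃[0, 1, 2, 3, ┃│ 7 │ 
                 ┃$ python -c "┃├───┼─
                 ┃1000         ┃│ 4 │ 
                 ┃$ █          ┃├───┼─
                 ┃             ┃│ 1 │ 
                 ┃             ┃└───┴─
                 ┃             ┗━━━━━━
                 ┃                    
                 ┃                    
                 ┗━━━━━━━━━━━━━━━━━━━━
                  ┃     [ ] auth.js   
                  ┃     [ ] router.js 
                  ┃     [ ] client.md 
                  ┃     [-] bin/      
                  ┃       [ ] router.c
                  ┃       [ ] config.t
                  ┃       [ ] index.h 
                  ┃       [ ] helpers.
                  ┃       [x] logger.t
                  ┃     [-] components
                  ┗━━━━━━━━━━━━━━━━━━━


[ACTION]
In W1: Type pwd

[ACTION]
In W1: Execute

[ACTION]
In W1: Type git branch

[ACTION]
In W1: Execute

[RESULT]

                 ┃$ python -c "┃┌───┬─
                 ┃1000         ┃│ 7 │ 
                 ┃$ pwd        ┃├───┼─
                 ┃/home/user   ┃│ 4 │ 
                 ┃$ git branch ┃├───┼─
                 ┃  develop    ┃│ 1 │ 
                 ┃* main       ┃└───┴─
                 ┃  fix/typo   ┗━━━━━━
                 ┃  feature/auth      
                 ┃$ █                 
                 ┗━━━━━━━━━━━━━━━━━━━━
                  ┃     [ ] auth.js   
                  ┃     [ ] router.js 
                  ┃     [ ] client.md 
                  ┃     [-] bin/      
                  ┃       [ ] router.c
                  ┃       [ ] config.t
                  ┃       [ ] index.h 
                  ┃       [ ] helpers.
                  ┃       [x] logger.t
                  ┃     [-] components
                  ┗━━━━━━━━━━━━━━━━━━━


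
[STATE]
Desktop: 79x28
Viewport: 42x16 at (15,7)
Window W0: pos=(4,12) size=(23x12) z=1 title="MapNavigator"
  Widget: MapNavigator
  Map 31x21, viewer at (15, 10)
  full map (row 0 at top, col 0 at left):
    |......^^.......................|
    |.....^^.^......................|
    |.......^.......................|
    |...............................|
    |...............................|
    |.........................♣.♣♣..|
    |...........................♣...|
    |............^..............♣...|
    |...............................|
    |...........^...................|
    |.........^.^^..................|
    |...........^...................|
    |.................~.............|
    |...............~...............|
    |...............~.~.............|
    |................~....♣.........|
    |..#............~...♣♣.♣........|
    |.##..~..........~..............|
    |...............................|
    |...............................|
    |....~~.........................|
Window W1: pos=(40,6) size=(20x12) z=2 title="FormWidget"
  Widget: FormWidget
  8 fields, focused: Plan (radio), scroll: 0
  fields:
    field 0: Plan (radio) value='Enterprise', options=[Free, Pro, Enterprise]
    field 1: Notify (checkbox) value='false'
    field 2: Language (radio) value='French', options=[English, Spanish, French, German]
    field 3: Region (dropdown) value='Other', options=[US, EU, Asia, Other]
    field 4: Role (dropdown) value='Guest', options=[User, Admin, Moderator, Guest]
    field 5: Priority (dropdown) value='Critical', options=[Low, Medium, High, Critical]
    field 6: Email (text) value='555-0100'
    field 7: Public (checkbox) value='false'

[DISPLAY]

                         ┃ FormWidget     
                         ┠────────────────
                         ┃> Plan:       ( 
                         ┃  Notify:     [ 
                         ┃  Language:   ( 
━━━━━━━━━━━┓             ┃  Region:     [O
tor        ┃             ┃  Role:       [G
───────────┨             ┃  Priority:   [C
...........┃             ┃  Email:      [5
...........┃             ┃  Public:     [ 
...........┃             ┗━━━━━━━━━━━━━━━━
...........┃                              
@..........┃                              
...........┃                              
..~........┃                              
~..........┃                              


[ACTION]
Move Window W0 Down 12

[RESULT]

                         ┃ FormWidget     
                         ┠────────────────
                         ┃> Plan:       ( 
                         ┃  Notify:     [ 
                         ┃  Language:   ( 
                         ┃  Region:     [O
                         ┃  Role:       [G
                         ┃  Priority:   [C
                         ┃  Email:      [5
━━━━━━━━━━━┓             ┃  Public:     [ 
tor        ┃             ┗━━━━━━━━━━━━━━━━
───────────┨                              
...........┃                              
...........┃                              
...........┃                              
...........┃                              


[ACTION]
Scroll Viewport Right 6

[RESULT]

                   ┃ FormWidget       ┃   
                   ┠──────────────────┨   
                   ┃> Plan:       ( ) ┃   
                   ┃  Notify:     [ ] ┃   
                   ┃  Language:   ( ) ┃   
                   ┃  Region:     [O▼]┃   
                   ┃  Role:       [G▼]┃   
                   ┃  Priority:   [C▼]┃   
                   ┃  Email:      [55]┃   
━━━━━┓             ┃  Public:     [ ] ┃   
     ┃             ┗━━━━━━━━━━━━━━━━━━┛   
─────┨                                    
.....┃                                    
.....┃                                    
.....┃                                    
.....┃                                    


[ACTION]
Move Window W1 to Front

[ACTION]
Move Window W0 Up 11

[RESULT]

─────┨             ┃ FormWidget       ┃   
.....┃             ┠──────────────────┨   
.....┃             ┃> Plan:       ( ) ┃   
.....┃             ┃  Notify:     [ ] ┃   
.....┃             ┃  Language:   ( ) ┃   
.....┃             ┃  Region:     [O▼]┃   
.....┃             ┃  Role:       [G▼]┃   
.....┃             ┃  Priority:   [C▼]┃   
.....┃             ┃  Email:      [55]┃   
━━━━━┛             ┃  Public:     [ ] ┃   
                   ┗━━━━━━━━━━━━━━━━━━┛   
                                          
                                          
                                          
                                          
                                          


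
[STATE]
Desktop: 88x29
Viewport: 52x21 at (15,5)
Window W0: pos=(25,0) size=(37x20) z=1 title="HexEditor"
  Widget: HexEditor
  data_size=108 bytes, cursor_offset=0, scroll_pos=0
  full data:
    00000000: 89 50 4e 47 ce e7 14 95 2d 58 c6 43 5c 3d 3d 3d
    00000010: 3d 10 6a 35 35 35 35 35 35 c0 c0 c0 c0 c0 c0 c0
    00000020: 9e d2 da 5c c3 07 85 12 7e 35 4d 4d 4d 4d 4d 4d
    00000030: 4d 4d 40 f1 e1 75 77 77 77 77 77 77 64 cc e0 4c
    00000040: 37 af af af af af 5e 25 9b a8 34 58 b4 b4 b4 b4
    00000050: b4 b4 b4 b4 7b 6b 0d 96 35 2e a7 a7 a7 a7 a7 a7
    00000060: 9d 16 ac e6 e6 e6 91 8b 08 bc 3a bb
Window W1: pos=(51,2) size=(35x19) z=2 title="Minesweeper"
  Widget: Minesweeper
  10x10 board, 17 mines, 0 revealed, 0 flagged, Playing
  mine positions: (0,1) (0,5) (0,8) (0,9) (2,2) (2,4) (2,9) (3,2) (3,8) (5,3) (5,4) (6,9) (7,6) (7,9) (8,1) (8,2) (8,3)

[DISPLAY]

          ┃00000020  9e d2 da 5c c3 ┃■■■■■■■■■■     
          ┃00000030  4d 4d 40 f1 e1 ┃■■■■■■■■■■     
          ┃00000040  37 af af af af ┃■■■■■■■■■■     
          ┃00000050  b4 b4 b4 b4 7b ┃■■■■■■■■■■     
          ┃00000060  9d 16 ac e6 e6 ┃■■■■■■■■■■     
          ┃                         ┃■■■■■■■■■■     
          ┃                         ┃■■■■■■■■■■     
          ┃                         ┃■■■■■■■■■■     
          ┃                         ┃■■■■■■■■■■     
          ┃                         ┃■■■■■■■■■■     
          ┃                         ┃               
          ┃                         ┃               
          ┃                         ┃               
          ┃                         ┃               
          ┗━━━━━━━━━━━━━━━━━━━━━━━━━┃               
                                    ┗━━━━━━━━━━━━━━━
                                                    
                                                    
                                                    
                                                    
                                                    


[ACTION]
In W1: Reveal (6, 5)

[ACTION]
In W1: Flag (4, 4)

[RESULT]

          ┃00000020  9e d2 da 5c c3 ┃■■■■■■■■■■     
          ┃00000030  4d 4d 40 f1 e1 ┃■■■■■■■■■■     
          ┃00000040  37 af af af af ┃■■■■■■■■■■     
          ┃00000050  b4 b4 b4 b4 7b ┃■■■■■■■■■■     
          ┃00000060  9d 16 ac e6 e6 ┃■■■■⚑■■■■■     
          ┃                         ┃■■■■■■■■■■     
          ┃                         ┃■■■■■2■■■■     
          ┃                         ┃■■■■■■■■■■     
          ┃                         ┃■■■■■■■■■■     
          ┃                         ┃■■■■■■■■■■     
          ┃                         ┃               
          ┃                         ┃               
          ┃                         ┃               
          ┃                         ┃               
          ┗━━━━━━━━━━━━━━━━━━━━━━━━━┃               
                                    ┗━━━━━━━━━━━━━━━
                                                    
                                                    
                                                    
                                                    
                                                    


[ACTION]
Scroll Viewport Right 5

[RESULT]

     ┃00000020  9e d2 da 5c c3 ┃■■■■■■■■■■          
     ┃00000030  4d 4d 40 f1 e1 ┃■■■■■■■■■■          
     ┃00000040  37 af af af af ┃■■■■■■■■■■          
     ┃00000050  b4 b4 b4 b4 7b ┃■■■■■■■■■■          
     ┃00000060  9d 16 ac e6 e6 ┃■■■■⚑■■■■■          
     ┃                         ┃■■■■■■■■■■          
     ┃                         ┃■■■■■2■■■■          
     ┃                         ┃■■■■■■■■■■          
     ┃                         ┃■■■■■■■■■■          
     ┃                         ┃■■■■■■■■■■          
     ┃                         ┃                    
     ┃                         ┃                    
     ┃                         ┃                    
     ┃                         ┃                    
     ┗━━━━━━━━━━━━━━━━━━━━━━━━━┃                    
                               ┗━━━━━━━━━━━━━━━━━━━━
                                                    
                                                    
                                                    
                                                    
                                                    


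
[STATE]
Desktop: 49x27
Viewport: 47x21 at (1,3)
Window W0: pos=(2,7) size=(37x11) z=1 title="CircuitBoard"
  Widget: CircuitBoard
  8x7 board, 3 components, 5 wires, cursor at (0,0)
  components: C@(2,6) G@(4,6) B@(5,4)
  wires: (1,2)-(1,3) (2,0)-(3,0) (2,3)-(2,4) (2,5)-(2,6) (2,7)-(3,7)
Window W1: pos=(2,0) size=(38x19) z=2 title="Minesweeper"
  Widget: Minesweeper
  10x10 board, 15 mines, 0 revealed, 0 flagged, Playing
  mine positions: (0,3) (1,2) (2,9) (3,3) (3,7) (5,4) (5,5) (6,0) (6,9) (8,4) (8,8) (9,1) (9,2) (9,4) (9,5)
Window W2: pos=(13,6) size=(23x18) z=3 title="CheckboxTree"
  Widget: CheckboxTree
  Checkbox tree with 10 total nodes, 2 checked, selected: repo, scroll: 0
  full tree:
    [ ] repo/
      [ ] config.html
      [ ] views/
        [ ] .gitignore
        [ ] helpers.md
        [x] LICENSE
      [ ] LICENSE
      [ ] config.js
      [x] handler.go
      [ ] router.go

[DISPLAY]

 ┃■■■■■■■■■■                          ┃        
 ┃■■■■■■■■■■                          ┃        
 ┃■■■■■■■■■■                          ┃        
 ┃■■■■■■■■■■┏━━━━━━━━━━━━━━━━━━━━━┓   ┃        
 ┃■■■■■■■■■■┃ CheckboxTree        ┃   ┃        
 ┃■■■■■■■■■■┠─────────────────────┨   ┃        
 ┃■■■■■■■■■■┃>[-] repo/           ┃   ┃        
 ┃■■■■■■■■■■┃   [ ] config.html   ┃   ┃        
 ┃■■■■■■■■■■┃   [-] views/        ┃   ┃        
 ┃■■■■■■■■■■┃     [ ] .gitignore  ┃   ┃        
 ┃          ┃     [ ] helpers.md  ┃   ┃        
 ┃          ┃     [x] LICENSE     ┃   ┃        
 ┃          ┃   [ ] LICENSE       ┃   ┃        
 ┃          ┃   [ ] config.js     ┃   ┃        
 ┃          ┃   [x] handler.go    ┃   ┃        
 ┗━━━━━━━━━━┃   [ ] router.go     ┃━━━┛        
            ┃                     ┃            
            ┃                     ┃            
            ┃                     ┃            
            ┃                     ┃            
            ┗━━━━━━━━━━━━━━━━━━━━━┛            


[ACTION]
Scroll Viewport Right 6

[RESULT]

┃■■■■■■■■■■                          ┃         
┃■■■■■■■■■■                          ┃         
┃■■■■■■■■■■                          ┃         
┃■■■■■■■■■■┏━━━━━━━━━━━━━━━━━━━━━┓   ┃         
┃■■■■■■■■■■┃ CheckboxTree        ┃   ┃         
┃■■■■■■■■■■┠─────────────────────┨   ┃         
┃■■■■■■■■■■┃>[-] repo/           ┃   ┃         
┃■■■■■■■■■■┃   [ ] config.html   ┃   ┃         
┃■■■■■■■■■■┃   [-] views/        ┃   ┃         
┃■■■■■■■■■■┃     [ ] .gitignore  ┃   ┃         
┃          ┃     [ ] helpers.md  ┃   ┃         
┃          ┃     [x] LICENSE     ┃   ┃         
┃          ┃   [ ] LICENSE       ┃   ┃         
┃          ┃   [ ] config.js     ┃   ┃         
┃          ┃   [x] handler.go    ┃   ┃         
┗━━━━━━━━━━┃   [ ] router.go     ┃━━━┛         
           ┃                     ┃             
           ┃                     ┃             
           ┃                     ┃             
           ┃                     ┃             
           ┗━━━━━━━━━━━━━━━━━━━━━┛             


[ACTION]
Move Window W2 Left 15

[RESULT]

┃■■■■■■■■■■                          ┃         
┃■■■■■■■■■■                          ┃         
┃■■■■■■■■■■                          ┃         
━━━━━━━━━━━━━━━━━━━━┓                ┃         
CheckboxTree        ┃                ┃         
────────────────────┨                ┃         
[-] repo/           ┃                ┃         
  [ ] config.html   ┃                ┃         
  [-] views/        ┃                ┃         
    [ ] .gitignore  ┃                ┃         
    [ ] helpers.md  ┃                ┃         
    [x] LICENSE     ┃                ┃         
  [ ] LICENSE       ┃                ┃         
  [ ] config.js     ┃                ┃         
  [x] handler.go    ┃                ┃         
  [ ] router.go     ┃━━━━━━━━━━━━━━━━┛         
                    ┃                          
                    ┃                          
                    ┃                          
                    ┃                          
━━━━━━━━━━━━━━━━━━━━┛                          


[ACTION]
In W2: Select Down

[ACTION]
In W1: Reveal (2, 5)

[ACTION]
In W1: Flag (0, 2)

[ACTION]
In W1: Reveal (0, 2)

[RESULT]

┃■■⚑■1                               ┃         
┃■■■■1   11                          ┃         
┃■■■■1 112■                          ┃         
━━━━━━━━━━━━━━━━━━━━┓                ┃         
CheckboxTree        ┃                ┃         
────────────────────┨                ┃         
[-] repo/           ┃                ┃         
  [ ] config.html   ┃                ┃         
  [-] views/        ┃                ┃         
    [ ] .gitignore  ┃                ┃         
    [ ] helpers.md  ┃                ┃         
    [x] LICENSE     ┃                ┃         
  [ ] LICENSE       ┃                ┃         
  [ ] config.js     ┃                ┃         
  [x] handler.go    ┃                ┃         
  [ ] router.go     ┃━━━━━━━━━━━━━━━━┛         
                    ┃                          
                    ┃                          
                    ┃                          
                    ┃                          
━━━━━━━━━━━━━━━━━━━━┛                          


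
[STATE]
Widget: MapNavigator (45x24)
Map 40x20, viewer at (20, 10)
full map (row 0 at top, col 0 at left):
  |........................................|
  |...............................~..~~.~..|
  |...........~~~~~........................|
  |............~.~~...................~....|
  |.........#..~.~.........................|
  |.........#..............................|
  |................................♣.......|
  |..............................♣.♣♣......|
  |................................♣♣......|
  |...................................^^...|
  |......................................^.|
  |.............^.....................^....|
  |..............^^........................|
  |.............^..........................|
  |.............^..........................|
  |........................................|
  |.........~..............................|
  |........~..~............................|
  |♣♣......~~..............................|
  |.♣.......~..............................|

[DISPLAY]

                                             
                                             
  ........................................   
  ...............................~..~~.~..   
  ...........~~~~~........................   
  ............~.~~...................~....   
  .........#..~.~.........................   
  .........#..............................   
  ................................♣.......   
  ..............................♣.♣♣......   
  ................................♣♣......   
  ...................................^^...   
  ....................@.................^.   
  .............^.....................^....   
  ..............^^........................   
  .............^..........................   
  .............^..........................   
  ........................................   
  .........~..............................   
  ........~..~............................   
  ♣♣......~~..............................   
  .♣.......~..............................   
                                             
                                             


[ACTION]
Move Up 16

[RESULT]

                                             
                                             
                                             
                                             
                                             
                                             
                                             
                                             
                                             
                                             
                                             
                                             
  ....................@...................   
  ...............................~..~~.~..   
  ...........~~~~~........................   
  ............~.~~...................~....   
  .........#..~.~.........................   
  .........#..............................   
  ................................♣.......   
  ..............................♣.♣♣......   
  ................................♣♣......   
  ...................................^^...   
  ......................................^.   
  .............^.....................^....   


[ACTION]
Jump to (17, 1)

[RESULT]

                                             
                                             
                                             
                                             
                                             
                                             
                                             
                                             
                                             
                                             
                                             
     ........................................
     .................@.............~..~~.~..
     ...........~~~~~........................
     ............~.~~...................~....
     .........#..~.~.........................
     .........#..............................
     ................................♣.......
     ..............................♣.♣♣......
     ................................♣♣......
     ...................................^^...
     ......................................^.
     .............^.....................^....
     ..............^^........................


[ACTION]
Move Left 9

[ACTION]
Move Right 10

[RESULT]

                                             
                                             
                                             
                                             
                                             
                                             
                                             
                                             
                                             
                                             
                                             
    ........................................ 
    ..................@............~..~~.~.. 
    ...........~~~~~........................ 
    ............~.~~...................~.... 
    .........#..~.~......................... 
    .........#.............................. 
    ................................♣....... 
    ..............................♣.♣♣...... 
    ................................♣♣...... 
    ...................................^^... 
    ......................................^. 
    .............^.....................^.... 
    ..............^^........................ 


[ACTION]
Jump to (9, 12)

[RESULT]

             ................................
             ...............................~
             ...........~~~~~................
             ............~.~~................
             .........#..~.~.................
             .........#......................
             ................................
             ..............................♣.
             ................................
             ................................
             ................................
             .............^..................
             .........@....^^................
             .............^..................
             .............^..................
             ................................
             .........~......................
             ........~..~....................
             ♣♣......~~......................
             .♣.......~......................
                                             
                                             
                                             
                                             


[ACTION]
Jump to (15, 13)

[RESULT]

       ...............................~..~~.~
       ...........~~~~~......................
       ............~.~~...................~..
       .........#..~.~.......................
       .........#............................
       ................................♣.....
       ..............................♣.♣♣....
       ................................♣♣....
       ...................................^^.
       ......................................
       .............^.....................^..
       ..............^^......................
       .............^.@......................
       .............^........................
       ......................................
       .........~............................
       ........~..~..........................
       ♣♣......~~............................
       .♣.......~............................
                                             
                                             
                                             
                                             
                                             
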